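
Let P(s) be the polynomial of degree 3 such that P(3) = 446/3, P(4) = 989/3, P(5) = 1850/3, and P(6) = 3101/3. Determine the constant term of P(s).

5/3

Write P(s) = as^3 + bs^2 + cs + d. Substituting each data point gives a linear system:
  27a + 9b + 3c + d = 446/3
  64a + 16b + 4c + d = 989/3
  125a + 25b + 5c + d = 1850/3
  216a + 36b + 6c + d = 3101/3
Solving the system yields a = 4, b = 5, c = -2, d = 5/3.
So P(s) = 4s^3 + 5s^2 - 2s + 5/3.
The constant term is 5/3.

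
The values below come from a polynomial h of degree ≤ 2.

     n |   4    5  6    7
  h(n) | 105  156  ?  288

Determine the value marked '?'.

The 3 known points determine the degree-2 polynomial uniquely.
Write h(n) = an^2 + bn + c. Substituting each data point gives a linear system:
  16a + 4b + c = 105
  25a + 5b + c = 156
  49a + 7b + c = 288
Solving the system yields a = 5, b = 6, c = 1.
So h(n) = 5n^2 + 6n + 1.
Then h(6) = 217.

217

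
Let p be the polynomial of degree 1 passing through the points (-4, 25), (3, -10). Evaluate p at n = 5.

-20

Write p(n) = an + b. Substituting each data point gives a linear system:
  -4a + b = 25
  3a + b = -10
Solving the system yields a = -5, b = 5.
So p(n) = -5n + 5.
Then p(5) = -20.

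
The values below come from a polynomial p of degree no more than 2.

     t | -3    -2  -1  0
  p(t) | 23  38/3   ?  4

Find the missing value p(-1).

19/3

The 3 known points determine the degree-2 polynomial uniquely.
Write p(t) = at^2 + bt + c. Substituting each data point gives a linear system:
  9a - 3b + c = 23
  4a - 2b + c = 38/3
  c = 4
Solving the system yields a = 2, b = -1/3, c = 4.
So p(t) = 2t^2 - (1/3)t + 4.
Then p(-1) = 19/3.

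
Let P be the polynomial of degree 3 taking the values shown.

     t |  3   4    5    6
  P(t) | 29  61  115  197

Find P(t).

Using the Lagrange interpolation formula with nodes 3, 4, 5, 6:
  L_0(t) = (t - 4)(t - 5)(t - 6) / -6
  L_1(t) = (t - 3)(t - 5)(t - 6) / 2
  L_2(t) = (t - 3)(t - 4)(t - 6) / -2
  L_3(t) = (t - 3)(t - 4)(t - 5) / 6
Then P(t) = 29·L_0(t) + 61·L_1(t) + 115·L_2(t) + 197·L_3(t).
Expanding and collecting terms gives P(t) = t³ - t² + 2t + 5.
Check: P(4) = 61. ✓

P(t) = t^3 - t^2 + 2t + 5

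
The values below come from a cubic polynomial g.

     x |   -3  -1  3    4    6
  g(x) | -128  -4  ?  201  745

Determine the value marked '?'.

76

The 4 known points determine the degree-3 polynomial uniquely.
Write g(x) = ax^3 + bx^2 + cx + d. Substituting each data point gives a linear system:
  -27a + 9b - 3c + d = -128
  -a + b - c + d = -4
  64a + 16b + 4c + d = 201
  216a + 36b + 6c + d = 745
Solving the system yields a = 4, b = -3, c = -2, d = 1.
So g(x) = 4x³ - 3x² - 2x + 1.
Then g(3) = 76.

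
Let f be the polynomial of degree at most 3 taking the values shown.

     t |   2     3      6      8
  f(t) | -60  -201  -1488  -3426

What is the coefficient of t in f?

3

Write f(t) = at^3 + bt^2 + ct + d. Substituting each data point gives a linear system:
  8a + 4b + 2c + d = -60
  27a + 9b + 3c + d = -201
  216a + 36b + 6c + d = -1488
  512a + 64b + 8c + d = -3426
Solving the system yields a = -6, b = -6, c = 3, d = 6.
So f(t) = -6t³ - 6t² + 3t + 6.
The coefficient of t is 3.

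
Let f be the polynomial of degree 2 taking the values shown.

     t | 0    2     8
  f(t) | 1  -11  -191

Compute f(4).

Using the Lagrange interpolation formula with nodes 0, 2, 8:
  L_0(t) = (t - 2)(t - 8) / 16
  L_1(t) = t(t - 8) / -12
  L_2(t) = t(t - 2) / 48
Then f(t) = 1·L_0(t) - 11·L_1(t) - 191·L_2(t).
Expanding and collecting terms gives f(t) = -3t² + 1.
Evaluating at t = 4: f(4) = -47.

-47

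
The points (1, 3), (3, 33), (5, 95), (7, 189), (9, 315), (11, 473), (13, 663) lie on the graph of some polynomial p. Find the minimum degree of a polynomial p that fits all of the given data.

Forward differences of the values at s = 1, 3, 5, 7, 9, 11, 13:
  p  : 3  33  95  189  315  473  663
  Δ  : 30  62  94  126  158  190
  Δ^2: 32  32  32  32  32
  Δ^3: 0  0  0  0
  Δ^4: 0  0  0
  Δ^5: 0  0
  Δ^6: 0
The second differences are constant (32) and nonzero, while all higher differences vanish, so the minimal degree is 2.

2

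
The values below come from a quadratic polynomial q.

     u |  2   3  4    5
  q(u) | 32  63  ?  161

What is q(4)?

The 3 known points determine the degree-2 polynomial uniquely.
Write q(u) = au^2 + bu + c. Substituting each data point gives a linear system:
  4a + 2b + c = 32
  9a + 3b + c = 63
  25a + 5b + c = 161
Solving the system yields a = 6, b = 1, c = 6.
So q(u) = 6u^2 + u + 6.
Then q(4) = 106.

106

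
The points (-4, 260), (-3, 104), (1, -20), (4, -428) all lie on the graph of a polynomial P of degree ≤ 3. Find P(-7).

1508

Using the Lagrange interpolation formula with nodes -4, -3, 1, 4:
  L_0(t) = (t + 3)(t - 1)(t - 4) / -40
  L_1(t) = (t + 4)(t - 1)(t - 4) / 28
  L_2(t) = (t + 4)(t + 3)(t - 4) / -60
  L_3(t) = (t + 4)(t + 3)(t - 1) / 168
Then P(t) = 260·L_0(t) + 104·L_1(t) - 20·L_2(t) - 428·L_3(t).
Expanding and collecting terms gives P(t) = -5t³ - 5t² - 6t - 4.
Evaluating at t = -7: P(-7) = 1508.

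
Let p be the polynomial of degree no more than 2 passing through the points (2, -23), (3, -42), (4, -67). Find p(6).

Using the Lagrange interpolation formula with nodes 2, 3, 4:
  L_0(s) = (s - 3)(s - 4) / 2
  L_1(s) = (s - 2)(s - 4) / -1
  L_2(s) = (s - 2)(s - 3) / 2
Then p(s) = -23·L_0(s) - 42·L_1(s) - 67·L_2(s).
Expanding and collecting terms gives p(s) = -3s^2 - 4s - 3.
Evaluating at s = 6: p(6) = -135.

-135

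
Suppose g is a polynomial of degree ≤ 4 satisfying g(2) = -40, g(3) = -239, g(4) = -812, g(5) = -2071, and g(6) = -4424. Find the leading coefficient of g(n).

Write g(n) = an^4 + bn^3 + cn^2 + dn + e. Substituting each data point gives a linear system:
  16a + 8b + 4c + 2d + e = -40
  81a + 27b + 9c + 3d + e = -239
  256a + 64b + 16c + 4d + e = -812
  625a + 125b + 25c + 5d + e = -2071
  1296a + 216b + 36c + 6d + e = -4424
Solving the system yields a = -4, b = 4, c = -3, d = 0, e = 4.
So g(n) = -4n^4 + 4n^3 - 3n^2 + 4.
The leading coefficient is -4.

-4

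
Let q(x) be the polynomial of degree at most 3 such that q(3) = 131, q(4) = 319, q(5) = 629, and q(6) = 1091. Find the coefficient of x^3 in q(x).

Write q(x) = ax^3 + bx^2 + cx + d. Substituting each data point gives a linear system:
  27a + 9b + 3c + d = 131
  64a + 16b + 4c + d = 319
  125a + 25b + 5c + d = 629
  216a + 36b + 6c + d = 1091
Solving the system yields a = 5, b = 1, c = -4, d = -1.
So q(x) = 5x^3 + x^2 - 4x - 1.
The leading coefficient is 5.

5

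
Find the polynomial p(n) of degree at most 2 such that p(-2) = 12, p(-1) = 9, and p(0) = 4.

Write p(n) = an^2 + bn + c. Substituting each data point gives a linear system:
  4a - 2b + c = 12
  a - b + c = 9
  c = 4
Solving the system yields a = -1, b = -6, c = 4.
So p(n) = -n² - 6n + 4.
Check: p(-2) = 12. ✓

p(n) = -n^2 - 6n + 4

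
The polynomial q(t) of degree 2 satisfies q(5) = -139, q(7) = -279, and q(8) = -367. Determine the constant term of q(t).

Write q(t) = at^2 + bt + c. Substituting each data point gives a linear system:
  25a + 5b + c = -139
  49a + 7b + c = -279
  64a + 8b + c = -367
Solving the system yields a = -6, b = 2, c = 1.
So q(t) = -6t² + 2t + 1.
The constant term is 1.

1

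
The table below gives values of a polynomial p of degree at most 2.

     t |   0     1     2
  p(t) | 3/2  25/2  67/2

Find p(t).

p(t) = 5t^2 + 6t + 3/2

Using the Lagrange interpolation formula with nodes 0, 1, 2:
  L_0(t) = (t - 1)(t - 2) / 2
  L_1(t) = t(t - 2) / -1
  L_2(t) = t(t - 1) / 2
Then p(t) = 3/2·L_0(t) + 25/2·L_1(t) + 67/2·L_2(t).
Expanding and collecting terms gives p(t) = 5t² + 6t + 3/2.
Check: p(1) = 25/2. ✓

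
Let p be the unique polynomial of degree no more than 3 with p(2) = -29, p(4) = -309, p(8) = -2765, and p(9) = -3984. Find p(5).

Using the Lagrange interpolation formula with nodes 2, 4, 8, 9:
  L_0(x) = (x - 4)(x - 8)(x - 9) / -84
  L_1(x) = (x - 2)(x - 8)(x - 9) / 40
  L_2(x) = (x - 2)(x - 4)(x - 9) / -24
  L_3(x) = (x - 2)(x - 4)(x - 8) / 35
Then p(x) = -29·L_0(x) - 309·L_1(x) - 2765·L_2(x) - 3984·L_3(x).
Expanding and collecting terms gives p(x) = -6x^3 + 5x^2 - 2x + 3.
Evaluating at x = 5: p(5) = -632.

-632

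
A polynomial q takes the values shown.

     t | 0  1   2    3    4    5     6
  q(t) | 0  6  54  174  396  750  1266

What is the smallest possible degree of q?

Forward differences of the values at t = 0, 1, 2, 3, 4, 5, 6:
  q  : 0  6  54  174  396  750  1266
  Δ  : 6  48  120  222  354  516
  Δ^2: 42  72  102  132  162
  Δ^3: 30  30  30  30
  Δ^4: 0  0  0
  Δ^5: 0  0
  Δ^6: 0
The third differences are constant (30) and nonzero, while all higher differences vanish, so the minimal degree is 3.

3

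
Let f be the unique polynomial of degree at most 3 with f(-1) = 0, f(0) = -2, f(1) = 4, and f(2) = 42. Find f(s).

f(s) = 4s^3 + 4s^2 - 2s - 2

Using the Lagrange interpolation formula with nodes -1, 0, 1, 2:
  L_0(s) = s(s - 1)(s - 2) / -6
  L_1(s) = (s + 1)(s - 1)(s - 2) / 2
  L_2(s) = (s + 1)s(s - 2) / -2
  L_3(s) = (s + 1)s(s - 1) / 6
Then f(s) = 0·L_0(s) - 2·L_1(s) + 4·L_2(s) + 42·L_3(s).
Expanding and collecting terms gives f(s) = 4s^3 + 4s^2 - 2s - 2.
Check: f(0) = -2. ✓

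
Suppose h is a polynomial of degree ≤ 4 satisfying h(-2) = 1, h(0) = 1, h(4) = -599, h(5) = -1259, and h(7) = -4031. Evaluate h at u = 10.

Write h(u) = au^4 + bu^3 + cu^2 + du + e. Substituting each data point gives a linear system:
  16a - 8b + 4c - 2d + e = 1
  e = 1
  256a + 64b + 16c + 4d + e = -599
  625a + 125b + 25c + 5d + e = -1259
  2401a + 343b + 49c + 7d + e = -4031
Solving the system yields a = -1, b = -4, c = -5, d = -2, e = 1.
So h(u) = -u^4 - 4u^3 - 5u^2 - 2u + 1.
Then h(10) = -14519.

-14519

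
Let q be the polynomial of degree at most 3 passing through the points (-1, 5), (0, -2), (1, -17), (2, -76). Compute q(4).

-470

Using the Lagrange interpolation formula with nodes -1, 0, 1, 2:
  L_0(x) = x(x - 1)(x - 2) / -6
  L_1(x) = (x + 1)(x - 1)(x - 2) / 2
  L_2(x) = (x + 1)x(x - 2) / -2
  L_3(x) = (x + 1)x(x - 1) / 6
Then q(x) = 5·L_0(x) - 2·L_1(x) - 17·L_2(x) - 76·L_3(x).
Expanding and collecting terms gives q(x) = -6x^3 - 4x^2 - 5x - 2.
Evaluating at x = 4: q(4) = -470.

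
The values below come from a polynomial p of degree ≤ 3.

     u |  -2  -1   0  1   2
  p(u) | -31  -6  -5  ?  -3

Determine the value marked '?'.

-10

The 4 known points determine the degree-3 polynomial uniquely.
Write p(u) = au^3 + bu^2 + cu + d. Substituting each data point gives a linear system:
  -8a + 4b - 2c + d = -31
  -a + b - c + d = -6
  d = -5
  8a + 4b + 2c + d = -3
Solving the system yields a = 3, b = -3, c = -5, d = -5.
So p(u) = 3u^3 - 3u^2 - 5u - 5.
Then p(1) = -10.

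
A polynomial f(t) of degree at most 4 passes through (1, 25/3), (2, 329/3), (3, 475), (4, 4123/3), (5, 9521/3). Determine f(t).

f(t) = 4t^4 + 5t^3 + 2t^2 + (1/3)t - 3

Write f(t) = at^4 + bt^3 + ct^2 + dt + e. Substituting each data point gives a linear system:
  a + b + c + d + e = 25/3
  16a + 8b + 4c + 2d + e = 329/3
  81a + 27b + 9c + 3d + e = 475
  256a + 64b + 16c + 4d + e = 4123/3
  625a + 125b + 25c + 5d + e = 9521/3
Solving the system yields a = 4, b = 5, c = 2, d = 1/3, e = -3.
So f(t) = 4t^4 + 5t^3 + 2t^2 + (1/3)t - 3.
Check: f(3) = 475. ✓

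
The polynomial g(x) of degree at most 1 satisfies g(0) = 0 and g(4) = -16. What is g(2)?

-8

Using the Lagrange interpolation formula with nodes 0, 4:
  L_0(x) = (x - 4) / -4
  L_1(x) = x / 4
Then g(x) = 0·L_0(x) - 16·L_1(x).
Expanding and collecting terms gives g(x) = -4x.
Evaluating at x = 2: g(2) = -8.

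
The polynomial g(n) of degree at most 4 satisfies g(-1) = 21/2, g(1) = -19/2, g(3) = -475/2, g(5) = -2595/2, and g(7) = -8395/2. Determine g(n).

g(n) = -n^4 - 5n^3 - n^2 - 5n + 5/2

Write g(n) = an^4 + bn^3 + cn^2 + dn + e. Substituting each data point gives a linear system:
  a - b + c - d + e = 21/2
  a + b + c + d + e = -19/2
  81a + 27b + 9c + 3d + e = -475/2
  625a + 125b + 25c + 5d + e = -2595/2
  2401a + 343b + 49c + 7d + e = -8395/2
Solving the system yields a = -1, b = -5, c = -1, d = -5, e = 5/2.
So g(n) = -n^4 - 5n^3 - n^2 - 5n + 5/2.
Check: g(7) = -8395/2. ✓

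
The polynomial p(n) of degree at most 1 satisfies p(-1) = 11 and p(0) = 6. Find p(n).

Write p(n) = an + b. Substituting each data point gives a linear system:
  -a + b = 11
  b = 6
Solving the system yields a = -5, b = 6.
So p(n) = -5n + 6.
Check: p(-1) = 11. ✓

p(n) = -5n + 6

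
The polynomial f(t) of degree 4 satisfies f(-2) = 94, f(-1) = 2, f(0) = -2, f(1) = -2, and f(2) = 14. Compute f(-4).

Forward differences of the values at t = -2, -1, 0, 1, 2:
  f  : 94  2  -2  -2  14
  Δ  : -92  -4  0  16
  Δ^2: 88  4  16
  Δ^3: -84  12
  Δ^4: 96
The fourth differences are constant, confirming degree 4.
Interpolating (Newton forward form) and evaluating at t = -4 gives f(-4) = 1358.

1358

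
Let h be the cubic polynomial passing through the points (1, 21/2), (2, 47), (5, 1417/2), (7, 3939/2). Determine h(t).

h(t) = 6t^3 - 2t^2 + (1/2)t + 6

Using the Lagrange interpolation formula with nodes 1, 2, 5, 7:
  L_0(t) = (t - 2)(t - 5)(t - 7) / -24
  L_1(t) = (t - 1)(t - 5)(t - 7) / 15
  L_2(t) = (t - 1)(t - 2)(t - 7) / -24
  L_3(t) = (t - 1)(t - 2)(t - 5) / 60
Then h(t) = 21/2·L_0(t) + 47·L_1(t) + 1417/2·L_2(t) + 3939/2·L_3(t).
Expanding and collecting terms gives h(t) = 6t^3 - 2t^2 + (1/2)t + 6.
Check: h(7) = 3939/2. ✓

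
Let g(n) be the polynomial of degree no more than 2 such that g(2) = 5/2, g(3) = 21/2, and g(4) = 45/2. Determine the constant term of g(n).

Write g(n) = an^2 + bn + c. Substituting each data point gives a linear system:
  4a + 2b + c = 5/2
  9a + 3b + c = 21/2
  16a + 4b + c = 45/2
Solving the system yields a = 2, b = -2, c = -3/2.
So g(n) = 2n² - 2n - 3/2.
The constant term is -3/2.

-3/2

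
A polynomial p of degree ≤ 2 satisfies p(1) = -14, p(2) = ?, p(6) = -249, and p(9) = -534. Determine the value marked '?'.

The 3 known points determine the degree-2 polynomial uniquely.
Write p(s) = as^2 + bs + c. Substituting each data point gives a linear system:
  a + b + c = -14
  36a + 6b + c = -249
  81a + 9b + c = -534
Solving the system yields a = -6, b = -5, c = -3.
So p(s) = -6s^2 - 5s - 3.
Then p(2) = -37.

-37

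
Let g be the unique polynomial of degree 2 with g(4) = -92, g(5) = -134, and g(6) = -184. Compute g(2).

Forward differences of the values at t = 4, 5, 6:
  g  : -92  -134  -184
  Δ  : -42  -50
  Δ^2: -8
The second differences are constant, confirming degree 2.
Interpolating (Newton forward form) and evaluating at t = 2 gives g(2) = -32.

-32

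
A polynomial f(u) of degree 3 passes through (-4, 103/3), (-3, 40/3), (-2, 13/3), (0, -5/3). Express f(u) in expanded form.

Write f(u) = au^3 + bu^2 + cu + d. Substituting each data point gives a linear system:
  -64a + 16b - 4c + d = 103/3
  -27a + 9b - 3c + d = 40/3
  -8a + 4b - 2c + d = 13/3
  d = -5/3
Solving the system yields a = -1, b = -3, c = -5, d = -5/3.
So f(u) = -u^3 - 3u^2 - 5u - 5/3.
Check: f(-3) = 40/3. ✓

f(u) = -u^3 - 3u^2 - 5u - 5/3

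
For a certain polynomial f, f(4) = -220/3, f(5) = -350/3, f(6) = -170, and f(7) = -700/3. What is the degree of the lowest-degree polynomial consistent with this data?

2

Forward differences of the values at x = 4, 5, 6, 7:
  f  : -220/3  -350/3  -170  -700/3
  Δ  : -130/3  -160/3  -190/3
  Δ^2: -10  -10
  Δ^3: 0
The second differences are constant (-10) and nonzero, while all higher differences vanish, so the minimal degree is 2.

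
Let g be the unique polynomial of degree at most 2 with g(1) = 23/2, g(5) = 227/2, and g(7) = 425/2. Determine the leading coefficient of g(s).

4

Write g(s) = as^2 + bs + c. Substituting each data point gives a linear system:
  a + b + c = 23/2
  25a + 5b + c = 227/2
  49a + 7b + c = 425/2
Solving the system yields a = 4, b = 3/2, c = 6.
So g(s) = 4s^2 + (3/2)s + 6.
The leading coefficient is 4.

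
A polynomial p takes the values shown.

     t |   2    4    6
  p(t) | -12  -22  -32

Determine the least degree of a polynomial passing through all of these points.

Forward differences of the values at t = 2, 4, 6:
  p  : -12  -22  -32
  Δ  : -10  -10
  Δ^2: 0
The first differences are constant (-10) and nonzero, while all higher differences vanish, so the minimal degree is 1.

1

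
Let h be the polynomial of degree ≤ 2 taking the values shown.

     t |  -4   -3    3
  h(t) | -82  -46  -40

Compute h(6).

-172

Using the Lagrange interpolation formula with nodes -4, -3, 3:
  L_0(t) = (t + 3)(t - 3) / 7
  L_1(t) = (t + 4)(t - 3) / -6
  L_2(t) = (t + 4)(t + 3) / 42
Then h(t) = -82·L_0(t) - 46·L_1(t) - 40·L_2(t).
Expanding and collecting terms gives h(t) = -5t² + t + 2.
Evaluating at t = 6: h(6) = -172.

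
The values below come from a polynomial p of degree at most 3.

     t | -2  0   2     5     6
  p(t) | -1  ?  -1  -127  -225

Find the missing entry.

3

The 4 known points determine the degree-3 polynomial uniquely.
Write p(t) = at^3 + bt^2 + ct + d. Substituting each data point gives a linear system:
  -8a + 4b - 2c + d = -1
  8a + 4b + 2c + d = -1
  125a + 25b + 5c + d = -127
  216a + 36b + 6c + d = -225
Solving the system yields a = -1, b = -1, c = 4, d = 3.
So p(t) = -t^3 - t^2 + 4t + 3.
Then p(0) = 3.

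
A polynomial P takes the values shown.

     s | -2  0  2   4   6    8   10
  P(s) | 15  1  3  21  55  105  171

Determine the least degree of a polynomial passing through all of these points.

Forward differences of the values at s = -2, 0, 2, 4, 6, 8, 10:
  P  : 15  1  3  21  55  105  171
  Δ  : -14  2  18  34  50  66
  Δ^2: 16  16  16  16  16
  Δ^3: 0  0  0  0
  Δ^4: 0  0  0
  Δ^5: 0  0
  Δ^6: 0
The second differences are constant (16) and nonzero, while all higher differences vanish, so the minimal degree is 2.

2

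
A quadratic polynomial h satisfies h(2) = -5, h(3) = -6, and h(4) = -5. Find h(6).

3

Using the Lagrange interpolation formula with nodes 2, 3, 4:
  L_0(n) = (n - 3)(n - 4) / 2
  L_1(n) = (n - 2)(n - 4) / -1
  L_2(n) = (n - 2)(n - 3) / 2
Then h(n) = -5·L_0(n) - 6·L_1(n) - 5·L_2(n).
Expanding and collecting terms gives h(n) = n^2 - 6n + 3.
Evaluating at n = 6: h(6) = 3.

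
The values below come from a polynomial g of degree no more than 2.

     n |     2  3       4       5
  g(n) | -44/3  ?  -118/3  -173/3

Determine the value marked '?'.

-25

On equispaced nodes a degree-2 polynomial has vanishing third forward difference, so
  - g(2) + 3·g(3) - 3·g(4) + g(5) = 0.
Substituting the known values and solving for g(3):
  3·g(3) = -75
  g(3) = -25.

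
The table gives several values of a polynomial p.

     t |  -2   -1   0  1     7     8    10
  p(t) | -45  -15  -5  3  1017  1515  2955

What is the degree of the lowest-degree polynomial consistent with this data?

Divided differences on the nodes -2, -1, 0, 1, 7, 8, 10:
  order 0: -45  -15  -5  3  1017  1515  2955
  order 1: 30  10  8  169  498  720
  order 2: -10  -1  23  47  74
  order 3: 3  3  3  3
  order 4: 0  0  0
  order 5: 0  0
  order 6: 0
The order-3 divided differences are all 3 (nonzero) and every higher order vanishes, so the data lies on a polynomial of degree exactly 3.

3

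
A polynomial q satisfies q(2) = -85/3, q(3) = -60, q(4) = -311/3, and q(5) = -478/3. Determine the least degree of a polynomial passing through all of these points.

Forward differences of the values at t = 2, 3, 4, 5:
  q  : -85/3  -60  -311/3  -478/3
  Δ  : -95/3  -131/3  -167/3
  Δ^2: -12  -12
  Δ^3: 0
The second differences are constant (-12) and nonzero, while all higher differences vanish, so the minimal degree is 2.

2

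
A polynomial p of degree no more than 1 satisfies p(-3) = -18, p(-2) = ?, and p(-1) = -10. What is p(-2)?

-14

On equispaced nodes a degree-1 polynomial has vanishing second forward difference, so
  p(-3) - 2·p(-2) + p(-1) = 0.
Substituting the known values and solving for p(-2):
  -2·p(-2) = 28
  p(-2) = -14.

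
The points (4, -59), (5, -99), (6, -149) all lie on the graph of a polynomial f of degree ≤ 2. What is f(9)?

-359

Forward differences of the values at u = 4, 5, 6:
  f  : -59  -99  -149
  Δ  : -40  -50
  Δ^2: -10
The second differences are constant, confirming degree 2.
Interpolating (Newton forward form) and evaluating at u = 9 gives f(9) = -359.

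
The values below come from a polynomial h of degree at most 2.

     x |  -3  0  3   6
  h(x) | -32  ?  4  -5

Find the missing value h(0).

On equispaced nodes a degree-2 polynomial has vanishing third forward difference, so
  - h(-3) + 3·h(0) - 3·h(3) + h(6) = 0.
Substituting the known values and solving for h(0):
  3·h(0) = -15
  h(0) = -5.

-5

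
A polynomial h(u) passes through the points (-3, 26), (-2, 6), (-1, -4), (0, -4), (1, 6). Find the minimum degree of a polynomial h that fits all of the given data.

2

Forward differences of the values at u = -3, -2, -1, 0, 1:
  h  : 26  6  -4  -4  6
  Δ  : -20  -10  0  10
  Δ^2: 10  10  10
  Δ^3: 0  0
  Δ^4: 0
The second differences are constant (10) and nonzero, while all higher differences vanish, so the minimal degree is 2.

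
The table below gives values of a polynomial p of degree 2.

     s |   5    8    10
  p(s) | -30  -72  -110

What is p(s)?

Using the Lagrange interpolation formula with nodes 5, 8, 10:
  L_0(s) = (s - 8)(s - 10) / 15
  L_1(s) = (s - 5)(s - 10) / -6
  L_2(s) = (s - 5)(s - 8) / 10
Then p(s) = -30·L_0(s) - 72·L_1(s) - 110·L_2(s).
Expanding and collecting terms gives p(s) = -s^2 - s.
Check: p(10) = -110. ✓

p(s) = -s^2 - s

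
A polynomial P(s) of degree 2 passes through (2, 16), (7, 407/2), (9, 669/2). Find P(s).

P(s) = 4s^2 + (3/2)s - 3

Write P(s) = as^2 + bs + c. Substituting each data point gives a linear system:
  4a + 2b + c = 16
  49a + 7b + c = 407/2
  81a + 9b + c = 669/2
Solving the system yields a = 4, b = 3/2, c = -3.
So P(s) = 4s² + (3/2)s - 3.
Check: P(7) = 407/2. ✓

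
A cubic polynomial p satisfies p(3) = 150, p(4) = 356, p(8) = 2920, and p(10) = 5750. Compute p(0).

Using the Lagrange interpolation formula with nodes 3, 4, 8, 10:
  L_0(u) = (u - 4)(u - 8)(u - 10) / -35
  L_1(u) = (u - 3)(u - 8)(u - 10) / 24
  L_2(u) = (u - 3)(u - 4)(u - 10) / -40
  L_3(u) = (u - 3)(u - 4)(u - 8) / 84
Then p(u) = 150·L_0(u) + 356·L_1(u) + 2920·L_2(u) + 5750·L_3(u).
Expanding and collecting terms gives p(u) = 6u^3 - 3u^2 + 5u.
Evaluating at u = 0: p(0) = 0.

0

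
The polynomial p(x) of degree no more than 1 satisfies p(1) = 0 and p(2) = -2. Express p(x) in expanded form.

p(x) = -2x + 2

Using the Lagrange interpolation formula with nodes 1, 2:
  L_0(x) = (x - 2) / -1
  L_1(x) = (x - 1) / 1
Then p(x) = 0·L_0(x) - 2·L_1(x).
Expanding and collecting terms gives p(x) = -2x + 2.
Check: p(2) = -2. ✓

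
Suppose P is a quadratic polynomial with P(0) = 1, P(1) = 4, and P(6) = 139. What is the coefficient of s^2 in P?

Write P(s) = as^2 + bs + c. Substituting each data point gives a linear system:
  c = 1
  a + b + c = 4
  36a + 6b + c = 139
Solving the system yields a = 4, b = -1, c = 1.
So P(s) = 4s^2 - s + 1.
The leading coefficient is 4.

4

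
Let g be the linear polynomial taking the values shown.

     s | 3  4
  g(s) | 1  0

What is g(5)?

-1

Write g(s) = as + b. Substituting each data point gives a linear system:
  3a + b = 1
  4a + b = 0
Solving the system yields a = -1, b = 4.
So g(s) = -s + 4.
Then g(5) = -1.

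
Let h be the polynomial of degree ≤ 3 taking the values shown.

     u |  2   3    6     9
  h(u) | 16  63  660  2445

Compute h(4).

Write h(u) = au^3 + bu^2 + cu + d. Substituting each data point gives a linear system:
  8a + 4b + 2c + d = 16
  27a + 9b + 3c + d = 63
  216a + 36b + 6c + d = 660
  729a + 81b + 9c + d = 2445
Solving the system yields a = 4, b = -6, c = 1, d = 6.
So h(u) = 4u^3 - 6u^2 + u + 6.
Then h(4) = 170.

170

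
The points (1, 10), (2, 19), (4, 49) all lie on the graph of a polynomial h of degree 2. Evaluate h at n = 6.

Write h(n) = an^2 + bn + c. Substituting each data point gives a linear system:
  a + b + c = 10
  4a + 2b + c = 19
  16a + 4b + c = 49
Solving the system yields a = 2, b = 3, c = 5.
So h(n) = 2n² + 3n + 5.
Then h(6) = 95.

95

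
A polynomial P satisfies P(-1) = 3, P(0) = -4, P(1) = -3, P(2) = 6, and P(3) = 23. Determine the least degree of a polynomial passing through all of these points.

Forward differences of the values at s = -1, 0, 1, 2, 3:
  P  : 3  -4  -3  6  23
  Δ  : -7  1  9  17
  Δ^2: 8  8  8
  Δ^3: 0  0
  Δ^4: 0
The second differences are constant (8) and nonzero, while all higher differences vanish, so the minimal degree is 2.

2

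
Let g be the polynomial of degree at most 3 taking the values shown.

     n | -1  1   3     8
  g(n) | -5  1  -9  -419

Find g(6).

Write g(n) = an^3 + bn^2 + cn + d. Substituting each data point gives a linear system:
  -a + b - c + d = -5
  a + b + c + d = 1
  27a + 9b + 3c + d = -9
  512a + 64b + 8c + d = -419
Solving the system yields a = -1, b = 1, c = 4, d = -3.
So g(n) = -n^3 + n^2 + 4n - 3.
Then g(6) = -159.

-159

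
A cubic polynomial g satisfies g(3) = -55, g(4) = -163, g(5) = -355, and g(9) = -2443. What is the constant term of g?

5

Write g(s) = as^3 + bs^2 + cs + d. Substituting each data point gives a linear system:
  27a + 9b + 3c + d = -55
  64a + 16b + 4c + d = -163
  125a + 25b + 5c + d = -355
  729a + 81b + 9c + d = -2443
Solving the system yields a = -4, b = 6, c = -2, d = 5.
So g(s) = -4s^3 + 6s^2 - 2s + 5.
The constant term is 5.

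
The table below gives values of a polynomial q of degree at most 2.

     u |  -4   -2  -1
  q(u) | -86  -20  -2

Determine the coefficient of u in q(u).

Write q(u) = au^2 + bu + c. Substituting each data point gives a linear system:
  16a - 4b + c = -86
  4a - 2b + c = -20
  a - b + c = -2
Solving the system yields a = -5, b = 3, c = 6.
So q(u) = -5u^2 + 3u + 6.
The coefficient of u is 3.

3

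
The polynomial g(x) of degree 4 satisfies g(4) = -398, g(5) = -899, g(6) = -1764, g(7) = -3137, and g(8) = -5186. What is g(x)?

g(x) = -x^4 - 2x^3 - x^2 - x + 6

Write g(x) = ax^4 + bx^3 + cx^2 + dx + e. Substituting each data point gives a linear system:
  256a + 64b + 16c + 4d + e = -398
  625a + 125b + 25c + 5d + e = -899
  1296a + 216b + 36c + 6d + e = -1764
  2401a + 343b + 49c + 7d + e = -3137
  4096a + 512b + 64c + 8d + e = -5186
Solving the system yields a = -1, b = -2, c = -1, d = -1, e = 6.
So g(x) = -x^4 - 2x^3 - x^2 - x + 6.
Check: g(6) = -1764. ✓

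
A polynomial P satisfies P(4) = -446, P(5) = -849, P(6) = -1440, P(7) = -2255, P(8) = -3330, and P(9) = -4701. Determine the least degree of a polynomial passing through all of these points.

Forward differences of the values at t = 4, 5, 6, 7, 8, 9:
  P  : -446  -849  -1440  -2255  -3330  -4701
  Δ  : -403  -591  -815  -1075  -1371
  Δ^2: -188  -224  -260  -296
  Δ^3: -36  -36  -36
  Δ^4: 0  0
  Δ^5: 0
The third differences are constant (-36) and nonzero, while all higher differences vanish, so the minimal degree is 3.

3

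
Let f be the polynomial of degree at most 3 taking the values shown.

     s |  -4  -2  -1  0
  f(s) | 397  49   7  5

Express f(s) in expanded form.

Write f(s) = as^3 + bs^2 + cs + d. Substituting each data point gives a linear system:
  -64a + 16b - 4c + d = 397
  -8a + 4b - 2c + d = 49
  -a + b - c + d = 7
  d = 5
Solving the system yields a = -6, b = 2, c = 6, d = 5.
So f(s) = -6s^3 + 2s^2 + 6s + 5.
Check: f(-1) = 7. ✓

f(s) = -6s^3 + 2s^2 + 6s + 5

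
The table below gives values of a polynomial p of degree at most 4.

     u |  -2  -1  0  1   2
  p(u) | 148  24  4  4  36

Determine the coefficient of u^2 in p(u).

6

Write p(u) = au^4 + bu^3 + cu^2 + du + e. Substituting each data point gives a linear system:
  16a - 8b + 4c - 2d + e = 148
  a - b + c - d + e = 24
  e = 4
  a + b + c + d + e = 4
  16a + 8b + 4c + 2d + e = 36
Solving the system yields a = 4, b = -6, c = 6, d = -4, e = 4.
So p(u) = 4u⁴ - 6u³ + 6u² - 4u + 4.
The coefficient of u^2 is 6.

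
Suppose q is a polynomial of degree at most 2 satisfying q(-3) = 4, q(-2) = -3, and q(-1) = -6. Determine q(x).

q(x) = 2x^2 + 3x - 5

Using the Lagrange interpolation formula with nodes -3, -2, -1:
  L_0(x) = (x + 2)(x + 1) / 2
  L_1(x) = (x + 3)(x + 1) / -1
  L_2(x) = (x + 3)(x + 2) / 2
Then q(x) = 4·L_0(x) - 3·L_1(x) - 6·L_2(x).
Expanding and collecting terms gives q(x) = 2x^2 + 3x - 5.
Check: q(-3) = 4. ✓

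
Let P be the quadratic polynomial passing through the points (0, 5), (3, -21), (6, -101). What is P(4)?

Write P(x) = ax^2 + bx + c. Substituting each data point gives a linear system:
  c = 5
  9a + 3b + c = -21
  36a + 6b + c = -101
Solving the system yields a = -3, b = 1/3, c = 5.
So P(x) = -3x^2 + (1/3)x + 5.
Then P(4) = -125/3.

-125/3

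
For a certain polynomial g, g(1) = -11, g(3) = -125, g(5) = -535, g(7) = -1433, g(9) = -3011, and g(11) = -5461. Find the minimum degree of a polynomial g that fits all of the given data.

3

Forward differences of the values at x = 1, 3, 5, 7, 9, 11:
  g  : -11  -125  -535  -1433  -3011  -5461
  Δ  : -114  -410  -898  -1578  -2450
  Δ^2: -296  -488  -680  -872
  Δ^3: -192  -192  -192
  Δ^4: 0  0
  Δ^5: 0
The third differences are constant (-192) and nonzero, while all higher differences vanish, so the minimal degree is 3.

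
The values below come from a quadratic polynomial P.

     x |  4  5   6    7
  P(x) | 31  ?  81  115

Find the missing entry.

53

On equispaced nodes a degree-2 polynomial has vanishing third forward difference, so
  - P(4) + 3·P(5) - 3·P(6) + P(7) = 0.
Substituting the known values and solving for P(5):
  3·P(5) = 159
  P(5) = 53.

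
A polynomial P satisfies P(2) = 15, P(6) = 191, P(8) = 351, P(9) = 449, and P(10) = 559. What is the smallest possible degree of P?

2

Divided differences on the nodes 2, 6, 8, 9, 10:
  order 0: 15  191  351  449  559
  order 1: 44  80  98  110
  order 2: 6  6  6
  order 3: 0  0
  order 4: 0
The order-2 divided differences are all 6 (nonzero) and every higher order vanishes, so the data lies on a polynomial of degree exactly 2.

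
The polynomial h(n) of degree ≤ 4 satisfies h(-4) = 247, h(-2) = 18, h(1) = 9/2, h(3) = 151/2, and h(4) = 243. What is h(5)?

Using the Lagrange interpolation formula with nodes -4, -2, 1, 3, 4:
  L_0(n) = (n + 2)(n - 1)(n - 3)(n - 4) / 560
  L_1(n) = (n + 4)(n - 1)(n - 3)(n - 4) / -180
  L_2(n) = (n + 4)(n + 2)(n - 3)(n - 4) / 90
  L_3(n) = (n + 4)(n + 2)(n - 1)(n - 4) / -70
  L_4(n) = (n + 4)(n + 2)(n - 1)(n - 3) / 144
Then h(n) = 247·L_0(n) + 18·L_1(n) + 9/2·L_2(n) + 151/2·L_3(n) + 243·L_4(n).
Expanding and collecting terms gives h(n) = n^4 - n^2 - (1/2)n + 5.
Evaluating at n = 5: h(5) = 1205/2.

1205/2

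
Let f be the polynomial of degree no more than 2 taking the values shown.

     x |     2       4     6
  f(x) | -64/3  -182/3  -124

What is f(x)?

f(x) = -3x^2 - (5/3)x - 6

Write f(x) = ax^2 + bx + c. Substituting each data point gives a linear system:
  4a + 2b + c = -64/3
  16a + 4b + c = -182/3
  36a + 6b + c = -124
Solving the system yields a = -3, b = -5/3, c = -6.
So f(x) = -3x² - (5/3)x - 6.
Check: f(2) = -64/3. ✓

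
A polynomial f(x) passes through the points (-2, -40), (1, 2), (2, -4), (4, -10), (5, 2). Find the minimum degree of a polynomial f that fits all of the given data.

3

Divided differences on the nodes -2, 1, 2, 4, 5:
  order 0: -40  2  -4  -10  2
  order 1: 14  -6  -3  12
  order 2: -5  1  5
  order 3: 1  1
  order 4: 0
The order-3 divided differences are all 1 (nonzero) and every higher order vanishes, so the data lies on a polynomial of degree exactly 3.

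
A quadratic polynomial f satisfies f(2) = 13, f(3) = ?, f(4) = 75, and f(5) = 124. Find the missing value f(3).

38

The 3 known points determine the degree-2 polynomial uniquely.
Write f(t) = at^2 + bt + c. Substituting each data point gives a linear system:
  4a + 2b + c = 13
  16a + 4b + c = 75
  25a + 5b + c = 124
Solving the system yields a = 6, b = -5, c = -1.
So f(t) = 6t² - 5t - 1.
Then f(3) = 38.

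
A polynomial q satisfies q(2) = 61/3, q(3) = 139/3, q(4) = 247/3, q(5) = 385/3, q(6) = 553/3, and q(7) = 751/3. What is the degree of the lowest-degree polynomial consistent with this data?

Forward differences of the values at x = 2, 3, 4, 5, 6, 7:
  q  : 61/3  139/3  247/3  385/3  553/3  751/3
  Δ  : 26  36  46  56  66
  Δ^2: 10  10  10  10
  Δ^3: 0  0  0
  Δ^4: 0  0
  Δ^5: 0
The second differences are constant (10) and nonzero, while all higher differences vanish, so the minimal degree is 2.

2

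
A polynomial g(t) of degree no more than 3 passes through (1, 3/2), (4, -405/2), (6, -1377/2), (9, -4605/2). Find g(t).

g(t) = -3t^3 - 2t^2 + 5t + 3/2

Write g(t) = at^3 + bt^2 + ct + d. Substituting each data point gives a linear system:
  a + b + c + d = 3/2
  64a + 16b + 4c + d = -405/2
  216a + 36b + 6c + d = -1377/2
  729a + 81b + 9c + d = -4605/2
Solving the system yields a = -3, b = -2, c = 5, d = 3/2.
So g(t) = -3t^3 - 2t^2 + 5t + 3/2.
Check: g(4) = -405/2. ✓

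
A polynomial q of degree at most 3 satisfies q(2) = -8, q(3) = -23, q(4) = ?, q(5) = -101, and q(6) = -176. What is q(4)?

The 4 known points determine the degree-3 polynomial uniquely.
Write q(u) = au^3 + bu^2 + cu + d. Substituting each data point gives a linear system:
  8a + 4b + 2c + d = -8
  27a + 9b + 3c + d = -23
  125a + 25b + 5c + d = -101
  216a + 36b + 6c + d = -176
Solving the system yields a = -1, b = 2, c = -6, d = 4.
So q(u) = -u³ + 2u² - 6u + 4.
Then q(4) = -52.

-52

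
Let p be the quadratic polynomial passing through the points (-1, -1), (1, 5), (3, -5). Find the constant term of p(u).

4

Write p(u) = au^2 + bu + c. Substituting each data point gives a linear system:
  a - b + c = -1
  a + b + c = 5
  9a + 3b + c = -5
Solving the system yields a = -2, b = 3, c = 4.
So p(u) = -2u^2 + 3u + 4.
The constant term is 4.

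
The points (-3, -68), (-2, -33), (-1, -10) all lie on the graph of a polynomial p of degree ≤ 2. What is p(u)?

Write p(u) = au^2 + bu + c. Substituting each data point gives a linear system:
  9a - 3b + c = -68
  4a - 2b + c = -33
  a - b + c = -10
Solving the system yields a = -6, b = 5, c = 1.
So p(u) = -6u² + 5u + 1.
Check: p(-2) = -33. ✓

p(u) = -6u^2 + 5u + 1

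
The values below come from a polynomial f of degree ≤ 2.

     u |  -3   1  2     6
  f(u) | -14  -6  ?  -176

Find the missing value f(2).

-24

The 3 known points determine the degree-2 polynomial uniquely.
Write f(u) = au^2 + bu + c. Substituting each data point gives a linear system:
  9a - 3b + c = -14
  a + b + c = -6
  36a + 6b + c = -176
Solving the system yields a = -4, b = -6, c = 4.
So f(u) = -4u^2 - 6u + 4.
Then f(2) = -24.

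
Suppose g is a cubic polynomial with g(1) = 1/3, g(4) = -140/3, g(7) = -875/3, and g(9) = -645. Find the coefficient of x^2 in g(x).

Write g(x) = ax^3 + bx^2 + cx + d. Substituting each data point gives a linear system:
  a + b + c + d = 1/3
  64a + 16b + 4c + d = -140/3
  343a + 49b + 7c + d = -875/3
  729a + 81b + 9c + d = -645
Solving the system yields a = -1, b = 1, c = 1/3, d = 0.
So g(x) = -x³ + x² + (1/3)x.
The coefficient of x^2 is 1.

1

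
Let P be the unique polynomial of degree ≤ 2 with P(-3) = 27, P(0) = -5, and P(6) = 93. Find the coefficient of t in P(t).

Write P(t) = at^2 + bt + c. Substituting each data point gives a linear system:
  9a - 3b + c = 27
  c = -5
  36a + 6b + c = 93
Solving the system yields a = 3, b = -5/3, c = -5.
So P(t) = 3t^2 - (5/3)t - 5.
The coefficient of t is -5/3.

-5/3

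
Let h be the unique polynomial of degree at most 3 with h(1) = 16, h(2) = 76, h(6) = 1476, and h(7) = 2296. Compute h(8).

3376

Write h(n) = an^3 + bn^2 + cn + d. Substituting each data point gives a linear system:
  a + b + c + d = 16
  8a + 4b + 2c + d = 76
  216a + 36b + 6c + d = 1476
  343a + 49b + 7c + d = 2296
Solving the system yields a = 6, b = 4, c = 6, d = 0.
So h(n) = 6n^3 + 4n^2 + 6n.
Then h(8) = 3376.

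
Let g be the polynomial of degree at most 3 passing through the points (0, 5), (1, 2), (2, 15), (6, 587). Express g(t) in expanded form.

g(t) = 3t^3 - t^2 - 5t + 5

Write g(t) = at^3 + bt^2 + ct + d. Substituting each data point gives a linear system:
  d = 5
  a + b + c + d = 2
  8a + 4b + 2c + d = 15
  216a + 36b + 6c + d = 587
Solving the system yields a = 3, b = -1, c = -5, d = 5.
So g(t) = 3t^3 - t^2 - 5t + 5.
Check: g(1) = 2. ✓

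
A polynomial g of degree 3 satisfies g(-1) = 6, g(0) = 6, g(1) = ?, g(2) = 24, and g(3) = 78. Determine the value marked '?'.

On equispaced nodes a degree-3 polynomial has vanishing fourth forward difference, so
  g(-1) - 4·g(0) + 6·g(1) - 4·g(2) + g(3) = 0.
Substituting the known values and solving for g(1):
  6·g(1) = 36
  g(1) = 6.

6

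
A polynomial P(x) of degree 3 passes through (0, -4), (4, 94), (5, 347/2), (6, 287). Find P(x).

P(x) = x^3 + 2x^2 + (1/2)x - 4

Using the Lagrange interpolation formula with nodes 0, 4, 5, 6:
  L_0(x) = (x - 4)(x - 5)(x - 6) / -120
  L_1(x) = x(x - 5)(x - 6) / 8
  L_2(x) = x(x - 4)(x - 6) / -5
  L_3(x) = x(x - 4)(x - 5) / 12
Then P(x) = -4·L_0(x) + 94·L_1(x) + 347/2·L_2(x) + 287·L_3(x).
Expanding and collecting terms gives P(x) = x^3 + 2x^2 + (1/2)x - 4.
Check: P(6) = 287. ✓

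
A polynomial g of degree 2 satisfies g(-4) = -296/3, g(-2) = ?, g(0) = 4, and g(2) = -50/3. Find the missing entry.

The 3 known points determine the degree-2 polynomial uniquely.
Write g(x) = ax^2 + bx + c. Substituting each data point gives a linear system:
  16a - 4b + c = -296/3
  c = 4
  4a + 2b + c = -50/3
Solving the system yields a = -6, b = 5/3, c = 4.
So g(x) = -6x^2 + (5/3)x + 4.
Then g(-2) = -70/3.

-70/3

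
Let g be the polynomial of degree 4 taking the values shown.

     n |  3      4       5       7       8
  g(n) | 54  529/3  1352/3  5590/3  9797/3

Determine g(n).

Using the Lagrange interpolation formula with nodes 3, 4, 5, 7, 8:
  L_0(n) = (n - 4)(n - 5)(n - 7)(n - 8) / 40
  L_1(n) = (n - 3)(n - 5)(n - 7)(n - 8) / -12
  L_2(n) = (n - 3)(n - 4)(n - 7)(n - 8) / 12
  L_3(n) = (n - 3)(n - 4)(n - 5)(n - 8) / -24
  L_4(n) = (n - 3)(n - 4)(n - 5)(n - 7) / 60
Then g(n) = 54·L_0(n) + 529/3·L_1(n) + 1352/3·L_2(n) + 5590/3·L_3(n) + 9797/3·L_4(n).
Expanding and collecting terms gives g(n) = n^4 - 2n^3 + 3n^2 + (1/3)n - 1.
Check: g(5) = 1352/3. ✓

g(n) = n^4 - 2n^3 + 3n^2 + (1/3)n - 1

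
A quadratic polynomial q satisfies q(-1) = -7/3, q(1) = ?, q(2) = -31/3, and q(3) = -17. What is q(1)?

The 3 known points determine the degree-2 polynomial uniquely.
Write q(n) = an^2 + bn + c. Substituting each data point gives a linear system:
  a - b + c = -7/3
  4a + 2b + c = -31/3
  9a + 3b + c = -17
Solving the system yields a = -1, b = -5/3, c = -3.
So q(n) = -n^2 - (5/3)n - 3.
Then q(1) = -17/3.

-17/3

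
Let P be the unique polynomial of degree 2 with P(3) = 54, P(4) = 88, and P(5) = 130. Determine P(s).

P(s) = 4s^2 + 6s

Using the Lagrange interpolation formula with nodes 3, 4, 5:
  L_0(s) = (s - 4)(s - 5) / 2
  L_1(s) = (s - 3)(s - 5) / -1
  L_2(s) = (s - 3)(s - 4) / 2
Then P(s) = 54·L_0(s) + 88·L_1(s) + 130·L_2(s).
Expanding and collecting terms gives P(s) = 4s² + 6s.
Check: P(3) = 54. ✓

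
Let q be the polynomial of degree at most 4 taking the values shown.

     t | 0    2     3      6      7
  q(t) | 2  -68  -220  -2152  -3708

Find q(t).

Write q(t) = at^4 + bt^3 + ct^2 + dt + e. Substituting each data point gives a linear system:
  e = 2
  16a + 8b + 4c + 2d + e = -68
  81a + 27b + 9c + 3d + e = -220
  1296a + 216b + 36c + 6d + e = -2152
  2401a + 343b + 49c + 7d + e = -3708
Solving the system yields a = -1, b = -3, c = -5, d = -5, e = 2.
So q(t) = -t^4 - 3t^3 - 5t^2 - 5t + 2.
Check: q(6) = -2152. ✓

q(t) = -t^4 - 3t^3 - 5t^2 - 5t + 2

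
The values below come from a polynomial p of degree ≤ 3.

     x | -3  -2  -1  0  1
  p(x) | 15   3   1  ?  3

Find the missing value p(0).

3

On equispaced nodes a degree-3 polynomial has vanishing fourth forward difference, so
  p(-3) - 4·p(-2) + 6·p(-1) - 4·p(0) + p(1) = 0.
Substituting the known values and solving for p(0):
  -4·p(0) = -12
  p(0) = 3.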